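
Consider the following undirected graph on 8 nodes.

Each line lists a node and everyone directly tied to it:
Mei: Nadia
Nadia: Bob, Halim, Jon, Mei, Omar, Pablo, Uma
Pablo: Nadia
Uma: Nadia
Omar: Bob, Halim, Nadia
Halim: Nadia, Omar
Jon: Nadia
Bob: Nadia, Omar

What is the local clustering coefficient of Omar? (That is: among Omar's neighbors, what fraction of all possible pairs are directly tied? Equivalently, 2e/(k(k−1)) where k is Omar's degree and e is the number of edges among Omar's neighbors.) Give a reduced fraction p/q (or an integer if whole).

2/3

Omar's neighbors: Bob, Halim, and Nadia (k = 3).
Possible neighbor pairs: C(3,2) = 3. Edges among them: Bob–Nadia, Halim–Nadia → e = 2.
Clustering(Omar) = 2/3.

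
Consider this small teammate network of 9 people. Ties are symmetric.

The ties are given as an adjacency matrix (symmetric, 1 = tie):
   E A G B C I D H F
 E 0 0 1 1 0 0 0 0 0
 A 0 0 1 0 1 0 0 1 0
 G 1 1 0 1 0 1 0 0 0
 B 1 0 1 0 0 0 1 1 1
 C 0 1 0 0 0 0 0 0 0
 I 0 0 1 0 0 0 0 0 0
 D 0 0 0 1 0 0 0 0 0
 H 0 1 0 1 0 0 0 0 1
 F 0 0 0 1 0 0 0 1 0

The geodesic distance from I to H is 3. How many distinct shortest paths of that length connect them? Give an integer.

The shortest distance is 3. The length-3 paths are: I–G–A–H; I–G–B–H.
That gives 2 distinct shortest paths.

2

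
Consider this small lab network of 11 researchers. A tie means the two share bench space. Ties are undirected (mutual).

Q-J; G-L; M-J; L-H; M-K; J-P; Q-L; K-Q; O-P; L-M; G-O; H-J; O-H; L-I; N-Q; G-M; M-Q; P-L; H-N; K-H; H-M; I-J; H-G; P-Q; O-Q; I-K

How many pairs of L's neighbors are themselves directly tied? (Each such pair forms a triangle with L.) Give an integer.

5

L's neighbors: G, H, I, M, P, and Q.
Neighbor pairs that are themselves tied: L–G–H; L–G–M; L–H–M; L–M–Q; L–P–Q. Each forms one triangle with L, for 5 in total.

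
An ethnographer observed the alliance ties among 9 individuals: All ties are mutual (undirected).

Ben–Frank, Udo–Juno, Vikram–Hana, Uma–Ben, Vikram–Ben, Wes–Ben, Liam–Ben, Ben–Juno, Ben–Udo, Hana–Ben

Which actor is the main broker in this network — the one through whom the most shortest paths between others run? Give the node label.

Ben

Unnormalized betweenness of each node: Ben:26, Frank:0, Hana:0, Juno:0, Liam:0, Udo:0, Uma:0, Vikram:0, Wes:0.
Ben has the largest value, 26, making it the main broker — the node through which the most shortest paths run.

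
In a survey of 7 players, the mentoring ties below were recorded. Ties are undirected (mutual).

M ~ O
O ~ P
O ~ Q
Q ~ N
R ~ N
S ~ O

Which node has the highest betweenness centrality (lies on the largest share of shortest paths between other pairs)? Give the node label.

Unnormalized betweenness of each node: M:0, N:5, O:12, P:0, Q:8, R:0, S:0.
O has the largest value, 12, making it the main broker — the node through which the most shortest paths run.

O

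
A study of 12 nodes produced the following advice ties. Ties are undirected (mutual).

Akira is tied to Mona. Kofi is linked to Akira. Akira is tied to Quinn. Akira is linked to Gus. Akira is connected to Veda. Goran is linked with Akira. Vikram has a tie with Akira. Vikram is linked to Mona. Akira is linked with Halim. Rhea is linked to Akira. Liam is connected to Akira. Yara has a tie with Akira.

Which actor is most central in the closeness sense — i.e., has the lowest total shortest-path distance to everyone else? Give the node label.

Farness (sum of distances to all others) for each node — Akira:11, Goran:21, Gus:21, Halim:21, Kofi:21, Liam:21, Mona:20, Quinn:21, Rhea:21, Veda:21, Vikram:20, Yara:21.
The smallest farness is 11, for Akira, so Akira has the highest closeness.

Akira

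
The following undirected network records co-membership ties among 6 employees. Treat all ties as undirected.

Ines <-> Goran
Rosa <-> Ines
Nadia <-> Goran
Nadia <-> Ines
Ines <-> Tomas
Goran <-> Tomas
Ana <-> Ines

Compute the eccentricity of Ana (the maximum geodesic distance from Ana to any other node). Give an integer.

Distances from Ana: Goran:2, Ines:1, Nadia:2, Rosa:2, Tomas:2.
The largest is 2 (to Nadia, Goran, Rosa, and Tomas), so the eccentricity of Ana is 2.

2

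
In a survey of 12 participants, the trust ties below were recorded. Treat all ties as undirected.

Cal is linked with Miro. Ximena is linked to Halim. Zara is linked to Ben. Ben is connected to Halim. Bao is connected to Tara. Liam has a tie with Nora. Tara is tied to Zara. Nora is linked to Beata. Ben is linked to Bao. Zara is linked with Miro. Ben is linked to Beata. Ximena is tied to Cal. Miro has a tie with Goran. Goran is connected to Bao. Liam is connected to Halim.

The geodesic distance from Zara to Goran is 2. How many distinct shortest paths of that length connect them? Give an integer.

1

The shortest distance is 2, and the only length-2 path is Zara–Miro–Goran. So there is exactly 1 shortest path.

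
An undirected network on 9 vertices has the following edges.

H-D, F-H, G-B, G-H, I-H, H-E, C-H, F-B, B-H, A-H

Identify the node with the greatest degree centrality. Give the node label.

H

Degrees — A:1, B:3, C:1, D:1, E:1, F:2, G:2, H:8, I:1.
The maximum is 8, attained only by H.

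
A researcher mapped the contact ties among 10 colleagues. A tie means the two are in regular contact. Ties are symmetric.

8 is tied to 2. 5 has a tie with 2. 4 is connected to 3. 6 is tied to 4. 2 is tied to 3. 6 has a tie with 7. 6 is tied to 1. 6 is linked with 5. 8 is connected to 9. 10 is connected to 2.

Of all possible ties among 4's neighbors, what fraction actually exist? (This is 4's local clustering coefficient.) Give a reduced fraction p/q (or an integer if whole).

0

4's neighbors: 3 and 6 (k = 2).
Possible neighbor pairs: C(2,2) = 1. Edges among them: none → e = 0.
Clustering(4) = 0/1.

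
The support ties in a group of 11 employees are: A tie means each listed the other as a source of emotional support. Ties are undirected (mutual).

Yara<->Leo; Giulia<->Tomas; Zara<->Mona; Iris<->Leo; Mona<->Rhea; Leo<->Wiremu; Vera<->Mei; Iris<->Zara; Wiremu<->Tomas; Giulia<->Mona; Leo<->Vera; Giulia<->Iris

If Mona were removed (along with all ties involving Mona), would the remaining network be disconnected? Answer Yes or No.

Removing Mona leaves {Giulia, Iris, Leo, Mei, Tomas, Vera, Wiremu, Yara, and Zara} with no path to {Rhea}, so the network splits into 2 components. Mona is a cut vertex.

Yes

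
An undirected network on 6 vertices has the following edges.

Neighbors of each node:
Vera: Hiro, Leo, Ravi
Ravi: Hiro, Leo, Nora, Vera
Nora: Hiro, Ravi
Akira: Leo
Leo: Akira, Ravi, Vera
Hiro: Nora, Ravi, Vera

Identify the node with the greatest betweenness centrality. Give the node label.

Unnormalized betweenness of each node: Akira:0, Hiro:1/2, Leo:4, Nora:0, Ravi:7/2, Vera:1.
Leo has the largest value, 4, making it the main broker — the node through which the most shortest paths run.

Leo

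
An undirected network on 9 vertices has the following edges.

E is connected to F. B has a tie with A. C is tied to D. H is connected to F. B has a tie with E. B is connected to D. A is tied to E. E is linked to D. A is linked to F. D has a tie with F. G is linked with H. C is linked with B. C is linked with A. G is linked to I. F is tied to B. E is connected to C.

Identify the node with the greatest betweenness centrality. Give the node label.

Unnormalized betweenness of each node: A:1, B:5/4, C:1/4, D:1, E:5/4, F:61/4, G:7, H:12, I:0.
F has the largest value, 61/4, making it the main broker — the node through which the most shortest paths run.

F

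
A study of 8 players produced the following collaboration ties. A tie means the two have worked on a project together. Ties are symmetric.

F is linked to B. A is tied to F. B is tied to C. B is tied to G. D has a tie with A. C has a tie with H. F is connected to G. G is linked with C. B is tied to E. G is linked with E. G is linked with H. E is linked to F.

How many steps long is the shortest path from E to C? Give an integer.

2

One shortest route is E – G – C, which uses 2 edges, and E and C are not directly tied, so nothing shorter exists. So d(E,C) = 2.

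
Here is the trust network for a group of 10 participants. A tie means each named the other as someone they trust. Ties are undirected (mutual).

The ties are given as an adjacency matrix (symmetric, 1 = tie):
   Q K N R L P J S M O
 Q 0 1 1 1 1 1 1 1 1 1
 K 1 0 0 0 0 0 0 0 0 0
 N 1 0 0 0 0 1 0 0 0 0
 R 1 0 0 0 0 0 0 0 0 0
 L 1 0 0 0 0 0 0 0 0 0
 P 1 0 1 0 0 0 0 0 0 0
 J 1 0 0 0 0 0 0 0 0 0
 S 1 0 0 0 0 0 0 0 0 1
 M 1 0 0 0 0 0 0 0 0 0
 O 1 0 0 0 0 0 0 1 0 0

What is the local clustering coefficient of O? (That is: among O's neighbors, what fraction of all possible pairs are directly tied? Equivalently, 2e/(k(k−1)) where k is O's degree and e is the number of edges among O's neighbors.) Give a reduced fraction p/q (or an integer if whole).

1

O's neighbors: Q and S (k = 2).
Possible neighbor pairs: C(2,2) = 1. Edges among them: Q–S → e = 1.
Clustering(O) = 1/1.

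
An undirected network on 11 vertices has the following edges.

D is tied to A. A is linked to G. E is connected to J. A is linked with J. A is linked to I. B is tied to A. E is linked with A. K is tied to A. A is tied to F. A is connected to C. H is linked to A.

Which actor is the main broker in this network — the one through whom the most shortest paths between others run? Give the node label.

Unnormalized betweenness of each node: A:44, B:0, C:0, D:0, E:0, F:0, G:0, H:0, I:0, J:0, K:0.
A has the largest value, 44, making it the main broker — the node through which the most shortest paths run.

A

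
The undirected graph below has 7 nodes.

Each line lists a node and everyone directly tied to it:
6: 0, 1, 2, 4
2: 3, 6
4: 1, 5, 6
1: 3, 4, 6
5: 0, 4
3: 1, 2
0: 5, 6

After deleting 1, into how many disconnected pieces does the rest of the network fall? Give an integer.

1's neighbors (3, 4, and 6) remain reachable from one another through other ties, so the rest of the network stays in one piece.

1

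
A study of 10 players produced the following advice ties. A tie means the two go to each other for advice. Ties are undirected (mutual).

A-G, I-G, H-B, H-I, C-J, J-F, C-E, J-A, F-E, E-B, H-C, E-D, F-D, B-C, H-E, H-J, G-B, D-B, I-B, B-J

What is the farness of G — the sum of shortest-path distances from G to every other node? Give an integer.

16

Distances from G: A:1, B:1, C:2, D:2, E:2, F:3, H:2, I:1, J:2.
Sum = 1 + 1 + 2 + 2 + 2 + 3 + 2 + 1 + 2 = 16.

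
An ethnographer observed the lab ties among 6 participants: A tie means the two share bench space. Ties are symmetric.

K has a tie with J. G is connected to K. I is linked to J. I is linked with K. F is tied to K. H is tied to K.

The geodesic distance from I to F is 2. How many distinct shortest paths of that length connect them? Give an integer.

The shortest distance is 2, and the only length-2 path is I–K–F. So there is exactly 1 shortest path.

1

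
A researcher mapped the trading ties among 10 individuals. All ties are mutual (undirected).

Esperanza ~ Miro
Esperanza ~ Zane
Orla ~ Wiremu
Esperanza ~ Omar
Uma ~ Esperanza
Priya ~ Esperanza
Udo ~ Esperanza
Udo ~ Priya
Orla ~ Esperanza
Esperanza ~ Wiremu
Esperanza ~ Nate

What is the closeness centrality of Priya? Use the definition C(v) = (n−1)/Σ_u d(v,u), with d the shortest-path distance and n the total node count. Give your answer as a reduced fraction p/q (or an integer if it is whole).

Distances from Priya: Esperanza:1, Miro:2, Nate:2, Omar:2, Orla:2, Udo:1, Uma:2, Wiremu:2, Zane:2. Sum = 16.
n = 10, so closeness = 9/16.

9/16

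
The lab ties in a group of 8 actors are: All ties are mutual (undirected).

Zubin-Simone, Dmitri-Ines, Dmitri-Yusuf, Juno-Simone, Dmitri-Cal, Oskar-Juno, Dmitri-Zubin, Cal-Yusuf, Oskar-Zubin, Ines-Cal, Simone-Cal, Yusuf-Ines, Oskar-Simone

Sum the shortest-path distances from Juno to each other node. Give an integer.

15

Distances from Juno: Cal:2, Dmitri:3, Ines:3, Oskar:1, Simone:1, Yusuf:3, Zubin:2.
Sum = 2 + 3 + 3 + 1 + 1 + 3 + 2 = 15.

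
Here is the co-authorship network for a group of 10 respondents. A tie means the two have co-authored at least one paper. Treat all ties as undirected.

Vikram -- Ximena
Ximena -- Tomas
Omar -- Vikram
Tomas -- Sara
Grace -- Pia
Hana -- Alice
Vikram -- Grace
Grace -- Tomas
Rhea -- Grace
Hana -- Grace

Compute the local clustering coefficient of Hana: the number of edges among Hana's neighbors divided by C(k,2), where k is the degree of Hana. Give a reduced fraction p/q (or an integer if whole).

0

Hana's neighbors: Alice and Grace (k = 2).
Possible neighbor pairs: C(2,2) = 1. Edges among them: none → e = 0.
Clustering(Hana) = 0/1.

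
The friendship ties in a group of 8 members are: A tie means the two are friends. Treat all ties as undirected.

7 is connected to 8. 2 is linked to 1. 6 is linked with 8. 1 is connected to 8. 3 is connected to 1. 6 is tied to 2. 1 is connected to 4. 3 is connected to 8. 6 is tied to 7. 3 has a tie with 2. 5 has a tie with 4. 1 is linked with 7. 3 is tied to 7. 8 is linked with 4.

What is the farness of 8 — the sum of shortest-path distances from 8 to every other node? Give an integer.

9

Distances from 8: 1:1, 2:2, 3:1, 4:1, 5:2, 6:1, 7:1.
Sum = 1 + 2 + 1 + 1 + 2 + 1 + 1 = 9.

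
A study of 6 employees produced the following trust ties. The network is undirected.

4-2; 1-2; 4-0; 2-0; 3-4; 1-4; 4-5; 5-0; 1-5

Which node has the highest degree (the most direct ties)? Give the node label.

4

Degrees — 0:3, 1:3, 2:3, 3:1, 4:5, 5:3.
The maximum is 5, attained only by 4.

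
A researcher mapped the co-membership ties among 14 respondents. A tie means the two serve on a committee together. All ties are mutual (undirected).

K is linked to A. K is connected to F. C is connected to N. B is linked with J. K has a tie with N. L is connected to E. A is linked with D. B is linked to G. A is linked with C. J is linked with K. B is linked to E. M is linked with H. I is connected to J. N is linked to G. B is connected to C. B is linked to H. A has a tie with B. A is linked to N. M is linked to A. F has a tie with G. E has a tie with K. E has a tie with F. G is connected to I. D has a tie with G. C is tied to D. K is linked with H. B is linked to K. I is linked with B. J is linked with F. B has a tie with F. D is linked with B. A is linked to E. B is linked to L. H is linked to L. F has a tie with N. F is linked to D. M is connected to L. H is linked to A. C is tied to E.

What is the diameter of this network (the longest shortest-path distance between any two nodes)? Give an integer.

3

Eccentricity of each node (its greatest distance to any other): A:2, B:2, C:2, D:2, E:2, F:3, G:3, H:2, I:3, J:3, K:2, L:3, M:3, N:3.
The maximum eccentricity is 3, realized for instance by the pair M–J via M – A – B – J. So the diameter is 3.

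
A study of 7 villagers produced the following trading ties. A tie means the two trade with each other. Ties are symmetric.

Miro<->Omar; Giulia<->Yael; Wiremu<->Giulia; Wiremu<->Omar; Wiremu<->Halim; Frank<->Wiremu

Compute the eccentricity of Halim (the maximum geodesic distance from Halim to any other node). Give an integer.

Distances from Halim: Frank:2, Giulia:2, Miro:3, Omar:2, Wiremu:1, Yael:3.
The largest is 3 (to Yael and Miro), so the eccentricity of Halim is 3.

3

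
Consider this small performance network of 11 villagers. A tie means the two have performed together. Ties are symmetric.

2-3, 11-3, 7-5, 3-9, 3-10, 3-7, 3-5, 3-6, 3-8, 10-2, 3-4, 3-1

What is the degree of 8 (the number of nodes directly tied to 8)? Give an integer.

8 is directly tied to 3. That is 1 neighbor, so the degree of 8 is 1.

1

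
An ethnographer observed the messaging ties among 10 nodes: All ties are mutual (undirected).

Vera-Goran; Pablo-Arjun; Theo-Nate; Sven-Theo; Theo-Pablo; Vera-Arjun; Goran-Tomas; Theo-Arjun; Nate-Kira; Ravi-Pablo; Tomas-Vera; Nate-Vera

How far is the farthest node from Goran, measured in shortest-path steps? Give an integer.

Distances from Goran: Arjun:2, Kira:3, Nate:2, Pablo:3, Ravi:4, Sven:4, Theo:3, Tomas:1, Vera:1.
The largest is 4 (to Sven and Ravi), so the eccentricity of Goran is 4.

4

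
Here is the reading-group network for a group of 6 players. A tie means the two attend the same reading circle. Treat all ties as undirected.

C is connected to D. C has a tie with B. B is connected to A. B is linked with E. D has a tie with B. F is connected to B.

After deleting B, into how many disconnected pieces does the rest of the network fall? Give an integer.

4

Without B, the remaining ties split the others into: {E}; {C, D}; {F}; {A}.
That's 4 separate components.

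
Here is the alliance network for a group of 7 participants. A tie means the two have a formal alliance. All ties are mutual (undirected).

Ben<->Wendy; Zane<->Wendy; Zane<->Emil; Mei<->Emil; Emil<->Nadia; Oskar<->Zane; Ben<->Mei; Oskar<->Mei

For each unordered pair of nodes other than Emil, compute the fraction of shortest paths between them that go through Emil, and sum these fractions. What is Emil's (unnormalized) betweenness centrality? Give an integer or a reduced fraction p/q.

11/2

Pairs whose geodesics pass through Emil — Wendy–Nadia: 1; Oskar–Nadia: 2/2; Zane–Nadia: 1; Zane–Mei: 1/2; Nadia–Mei: 1; Nadia–Ben: 1.
All other pairs contribute 0.
Summing the contributions gives betweenness(Emil) = 11/2.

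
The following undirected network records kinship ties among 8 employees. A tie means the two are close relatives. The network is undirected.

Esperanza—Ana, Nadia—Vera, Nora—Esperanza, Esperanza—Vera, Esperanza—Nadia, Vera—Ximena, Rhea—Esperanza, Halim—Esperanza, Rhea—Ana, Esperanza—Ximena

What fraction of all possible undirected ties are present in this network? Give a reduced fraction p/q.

5/14

There are 10 edges and 8 nodes, so the maximum possible is C(8,2) = 28.
Density = 10/28 = 5/14.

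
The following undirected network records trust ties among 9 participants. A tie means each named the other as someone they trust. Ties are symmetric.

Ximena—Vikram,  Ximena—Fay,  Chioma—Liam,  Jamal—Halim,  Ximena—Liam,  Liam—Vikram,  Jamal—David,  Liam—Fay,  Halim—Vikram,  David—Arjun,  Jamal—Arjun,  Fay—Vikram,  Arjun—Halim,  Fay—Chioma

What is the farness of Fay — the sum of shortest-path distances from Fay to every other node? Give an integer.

Distances from Fay: Arjun:3, Chioma:1, David:4, Halim:2, Jamal:3, Liam:1, Vikram:1, Ximena:1.
Sum = 3 + 1 + 4 + 2 + 3 + 1 + 1 + 1 = 16.

16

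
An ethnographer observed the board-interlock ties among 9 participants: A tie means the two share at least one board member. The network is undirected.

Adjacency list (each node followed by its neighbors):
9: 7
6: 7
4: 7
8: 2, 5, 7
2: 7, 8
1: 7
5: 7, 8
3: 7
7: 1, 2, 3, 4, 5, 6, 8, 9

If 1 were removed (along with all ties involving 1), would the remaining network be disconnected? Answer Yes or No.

Even without 1, every remaining node can still reach every other (the residual graph is connected), so 1 is not a cut vertex.

No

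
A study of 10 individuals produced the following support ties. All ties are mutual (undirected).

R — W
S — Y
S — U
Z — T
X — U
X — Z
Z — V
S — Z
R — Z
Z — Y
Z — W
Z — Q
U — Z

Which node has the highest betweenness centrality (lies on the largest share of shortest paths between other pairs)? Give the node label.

Unnormalized betweenness of each node: Q:0, R:0, S:1/2, T:0, U:1/2, V:0, W:0, X:0, Y:0, Z:31.
Z has the largest value, 31, making it the main broker — the node through which the most shortest paths run.

Z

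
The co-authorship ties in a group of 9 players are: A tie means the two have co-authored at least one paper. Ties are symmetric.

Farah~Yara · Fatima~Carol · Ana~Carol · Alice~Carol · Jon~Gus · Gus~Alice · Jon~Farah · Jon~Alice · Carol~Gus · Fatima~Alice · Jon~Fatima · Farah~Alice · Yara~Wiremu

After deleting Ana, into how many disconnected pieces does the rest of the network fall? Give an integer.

Ana's neighbors (Carol) remain reachable from one another through other ties, so the rest of the network stays in one piece.

1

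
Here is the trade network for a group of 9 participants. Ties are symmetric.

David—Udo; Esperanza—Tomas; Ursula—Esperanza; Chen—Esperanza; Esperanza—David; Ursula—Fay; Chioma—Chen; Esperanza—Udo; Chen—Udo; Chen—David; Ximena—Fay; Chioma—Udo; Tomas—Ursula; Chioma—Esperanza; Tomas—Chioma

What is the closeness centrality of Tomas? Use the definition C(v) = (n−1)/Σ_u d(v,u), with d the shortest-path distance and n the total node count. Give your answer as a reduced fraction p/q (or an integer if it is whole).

Distances from Tomas: Chen:2, Chioma:1, David:2, Esperanza:1, Fay:2, Udo:2, Ursula:1, Ximena:3. Sum = 14.
n = 9, so closeness = 8/14 = 4/7.

4/7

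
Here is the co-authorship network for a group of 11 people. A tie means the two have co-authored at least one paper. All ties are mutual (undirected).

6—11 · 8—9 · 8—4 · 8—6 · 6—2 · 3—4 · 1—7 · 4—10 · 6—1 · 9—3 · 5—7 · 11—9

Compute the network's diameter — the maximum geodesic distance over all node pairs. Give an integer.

Eccentricity of each node (its greatest distance to any other): 1:4, 2:4, 3:6, 4:5, 5:6, 6:3, 7:5, 8:4, 9:5, 10:6, 11:4.
The maximum eccentricity is 6, realized for instance by the pair 10–5 via 10 – 4 – 8 – 6 – 1 – 7 – 5. So the diameter is 6.

6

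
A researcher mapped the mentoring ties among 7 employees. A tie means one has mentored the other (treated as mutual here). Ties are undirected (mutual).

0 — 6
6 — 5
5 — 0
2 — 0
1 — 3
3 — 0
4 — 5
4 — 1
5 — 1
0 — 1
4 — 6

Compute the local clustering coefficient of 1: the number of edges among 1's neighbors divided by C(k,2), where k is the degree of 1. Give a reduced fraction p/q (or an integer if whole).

1's neighbors: 0, 3, 4, and 5 (k = 4).
Possible neighbor pairs: C(4,2) = 6. Edges among them: 0–3, 0–5, 4–5 → e = 3.
Clustering(1) = 3/6 = 1/2.

1/2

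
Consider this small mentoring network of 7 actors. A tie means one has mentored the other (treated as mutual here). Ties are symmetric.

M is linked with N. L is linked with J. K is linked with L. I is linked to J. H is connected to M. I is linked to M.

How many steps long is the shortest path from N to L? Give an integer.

One shortest route is N – M – I – J – L, which uses 4 edges, and at distance 3 from N we only reach {J}, which does not include L. So d(N,L) = 4.

4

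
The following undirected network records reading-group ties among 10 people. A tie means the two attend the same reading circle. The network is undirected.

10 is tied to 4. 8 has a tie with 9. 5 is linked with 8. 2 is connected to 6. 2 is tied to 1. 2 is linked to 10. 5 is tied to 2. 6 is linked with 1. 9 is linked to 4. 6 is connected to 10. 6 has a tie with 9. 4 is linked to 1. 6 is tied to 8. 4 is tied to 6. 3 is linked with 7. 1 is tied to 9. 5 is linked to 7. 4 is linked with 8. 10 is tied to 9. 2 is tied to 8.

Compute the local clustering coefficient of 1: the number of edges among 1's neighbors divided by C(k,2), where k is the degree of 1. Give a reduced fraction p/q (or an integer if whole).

2/3

1's neighbors: 2, 4, 6, and 9 (k = 4).
Possible neighbor pairs: C(4,2) = 6. Edges among them: 2–6, 4–6, 4–9, 6–9 → e = 4.
Clustering(1) = 4/6 = 2/3.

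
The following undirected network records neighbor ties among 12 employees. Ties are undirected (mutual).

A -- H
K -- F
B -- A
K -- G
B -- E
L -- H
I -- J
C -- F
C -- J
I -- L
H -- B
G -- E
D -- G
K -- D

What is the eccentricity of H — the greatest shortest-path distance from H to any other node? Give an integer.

5

Distances from H: A:1, B:1, C:4, D:4, E:2, F:5, G:3, I:2, J:3, K:4, L:1.
The largest is 5 (to F), so the eccentricity of H is 5.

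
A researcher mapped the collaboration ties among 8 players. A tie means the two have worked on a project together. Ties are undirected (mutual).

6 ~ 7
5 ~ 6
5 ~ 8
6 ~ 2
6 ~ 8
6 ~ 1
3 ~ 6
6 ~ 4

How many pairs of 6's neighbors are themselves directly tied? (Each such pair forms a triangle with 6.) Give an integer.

1

6's neighbors: 1, 2, 3, 4, 5, 7, and 8.
Neighbor pairs that are themselves tied: 6–5–8. Each forms one triangle with 6, for 1 in total.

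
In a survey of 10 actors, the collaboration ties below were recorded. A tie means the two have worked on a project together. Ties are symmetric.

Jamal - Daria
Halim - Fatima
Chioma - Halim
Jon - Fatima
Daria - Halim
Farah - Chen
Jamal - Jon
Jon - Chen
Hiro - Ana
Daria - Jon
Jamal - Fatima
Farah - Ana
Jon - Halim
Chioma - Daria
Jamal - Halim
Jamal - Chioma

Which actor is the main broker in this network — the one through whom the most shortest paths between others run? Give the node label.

Jon

Unnormalized betweenness of each node: Ana:8, Chen:18, Chioma:0, Daria:5/3, Farah:14, Fatima:0, Halim:5/2, Hiro:0, Jamal:5/2, Jon:61/3.
Jon has the largest value, 61/3, making it the main broker — the node through which the most shortest paths run.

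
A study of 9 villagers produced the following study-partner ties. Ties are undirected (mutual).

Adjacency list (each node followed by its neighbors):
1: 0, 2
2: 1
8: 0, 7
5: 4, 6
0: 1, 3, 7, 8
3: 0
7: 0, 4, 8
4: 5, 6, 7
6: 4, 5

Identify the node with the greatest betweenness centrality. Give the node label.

0

Unnormalized betweenness of each node: 0:17, 1:7, 2:0, 3:0, 4:12, 5:0, 6:0, 7:15, 8:0.
0 has the largest value, 17, making it the main broker — the node through which the most shortest paths run.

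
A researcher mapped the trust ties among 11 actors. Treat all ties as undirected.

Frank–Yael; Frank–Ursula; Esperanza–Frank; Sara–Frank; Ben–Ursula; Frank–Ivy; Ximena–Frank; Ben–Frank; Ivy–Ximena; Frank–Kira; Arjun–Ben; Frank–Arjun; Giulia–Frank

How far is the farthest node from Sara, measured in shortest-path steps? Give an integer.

2

Distances from Sara: Arjun:2, Ben:2, Esperanza:2, Frank:1, Giulia:2, Ivy:2, Kira:2, Ursula:2, Ximena:2, Yael:2.
The largest is 2 (to Arjun, Yael, Esperanza, Ivy, Giulia, Ursula, Ximena, Ben, and Kira), so the eccentricity of Sara is 2.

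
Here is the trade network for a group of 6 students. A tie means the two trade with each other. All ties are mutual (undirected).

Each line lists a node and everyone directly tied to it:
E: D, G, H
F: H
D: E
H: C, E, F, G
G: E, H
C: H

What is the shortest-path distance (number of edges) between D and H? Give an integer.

2

One shortest route is D – E – H, which uses 2 edges, and D and H are not directly tied, so nothing shorter exists. So d(D,H) = 2.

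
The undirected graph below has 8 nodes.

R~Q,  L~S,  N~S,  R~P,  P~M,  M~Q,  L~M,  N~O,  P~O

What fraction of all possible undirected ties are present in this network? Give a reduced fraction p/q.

There are 9 edges and 8 nodes, so the maximum possible is C(8,2) = 28.
Density = 9/28.

9/28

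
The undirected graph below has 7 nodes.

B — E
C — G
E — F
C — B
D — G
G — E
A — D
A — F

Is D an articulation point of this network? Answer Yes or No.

Even without D, every remaining node can still reach every other (the residual graph is connected), so D is not a cut vertex.

No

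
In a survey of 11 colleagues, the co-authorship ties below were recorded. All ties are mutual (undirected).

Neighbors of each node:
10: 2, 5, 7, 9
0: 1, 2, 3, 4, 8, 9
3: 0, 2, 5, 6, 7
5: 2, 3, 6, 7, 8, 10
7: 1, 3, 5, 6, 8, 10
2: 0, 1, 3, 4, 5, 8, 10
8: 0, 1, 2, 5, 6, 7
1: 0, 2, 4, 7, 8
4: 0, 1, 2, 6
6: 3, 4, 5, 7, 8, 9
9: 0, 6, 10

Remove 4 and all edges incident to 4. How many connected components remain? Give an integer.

1

4's neighbors (0, 1, 2, and 6) remain reachable from one another through other ties, so the rest of the network stays in one piece.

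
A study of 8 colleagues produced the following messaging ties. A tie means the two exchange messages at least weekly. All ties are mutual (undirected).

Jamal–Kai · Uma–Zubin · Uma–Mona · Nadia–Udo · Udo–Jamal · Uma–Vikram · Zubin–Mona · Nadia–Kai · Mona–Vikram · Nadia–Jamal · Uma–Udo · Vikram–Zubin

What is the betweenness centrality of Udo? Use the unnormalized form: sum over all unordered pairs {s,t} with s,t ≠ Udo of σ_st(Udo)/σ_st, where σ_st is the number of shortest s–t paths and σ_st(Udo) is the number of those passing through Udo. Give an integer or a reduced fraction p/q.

12

Pairs whose geodesics pass through Udo — Jamal–Vikram: 1; Jamal–Zubin: 1; Jamal–Mona: 1; Jamal–Uma: 1; Kai–Vikram: 2/2; Kai–Zubin: 2/2; Kai–Mona: 2/2; Kai–Uma: 2/2; Nadia–Vikram: 1; Nadia–Zubin: 1; Nadia–Mona: 1; Nadia–Uma: 1.
All other pairs contribute 0.
Summing the contributions gives betweenness(Udo) = 12.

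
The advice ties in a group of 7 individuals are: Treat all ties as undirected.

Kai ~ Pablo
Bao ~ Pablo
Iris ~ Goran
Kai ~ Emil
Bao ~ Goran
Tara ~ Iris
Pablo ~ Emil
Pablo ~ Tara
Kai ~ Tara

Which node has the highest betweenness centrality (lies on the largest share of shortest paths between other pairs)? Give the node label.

Pablo

Unnormalized betweenness of each node: Bao:5/2, Emil:0, Goran:1, Iris:3/2, Kai:1, Pablo:11/2, Tara:7/2.
Pablo has the largest value, 11/2, making it the main broker — the node through which the most shortest paths run.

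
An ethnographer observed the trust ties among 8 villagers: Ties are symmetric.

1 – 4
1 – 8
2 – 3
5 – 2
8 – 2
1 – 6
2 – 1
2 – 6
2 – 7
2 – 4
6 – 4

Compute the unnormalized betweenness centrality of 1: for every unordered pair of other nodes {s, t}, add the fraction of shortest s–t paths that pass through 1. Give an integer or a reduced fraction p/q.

Pairs whose geodesics pass through 1 — 6–8: 1/2; 4–8: 1/2.
All other pairs contribute 0.
Summing the contributions gives betweenness(1) = 1.

1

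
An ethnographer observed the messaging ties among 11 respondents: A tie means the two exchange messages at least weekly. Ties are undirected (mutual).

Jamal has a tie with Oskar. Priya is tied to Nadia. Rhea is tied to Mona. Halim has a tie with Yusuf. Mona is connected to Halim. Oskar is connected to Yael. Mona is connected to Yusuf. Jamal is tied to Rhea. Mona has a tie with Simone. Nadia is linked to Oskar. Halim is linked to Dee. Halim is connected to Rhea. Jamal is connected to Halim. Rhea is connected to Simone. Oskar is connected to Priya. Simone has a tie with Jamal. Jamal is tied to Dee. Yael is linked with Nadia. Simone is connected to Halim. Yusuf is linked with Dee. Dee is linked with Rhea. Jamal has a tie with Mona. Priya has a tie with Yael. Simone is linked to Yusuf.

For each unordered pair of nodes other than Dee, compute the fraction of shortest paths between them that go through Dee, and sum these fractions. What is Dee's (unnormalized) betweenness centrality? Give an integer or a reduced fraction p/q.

3/2

Pairs whose geodesics pass through Dee — Rhea–Yusuf: 1/4; Jamal–Yusuf: 1/4; Yusuf–Priya: 1/4; Yusuf–Nadia: 1/4; Yusuf–Oskar: 1/4; Yusuf–Yael: 1/4.
All other pairs contribute 0.
Summing the contributions gives betweenness(Dee) = 3/2.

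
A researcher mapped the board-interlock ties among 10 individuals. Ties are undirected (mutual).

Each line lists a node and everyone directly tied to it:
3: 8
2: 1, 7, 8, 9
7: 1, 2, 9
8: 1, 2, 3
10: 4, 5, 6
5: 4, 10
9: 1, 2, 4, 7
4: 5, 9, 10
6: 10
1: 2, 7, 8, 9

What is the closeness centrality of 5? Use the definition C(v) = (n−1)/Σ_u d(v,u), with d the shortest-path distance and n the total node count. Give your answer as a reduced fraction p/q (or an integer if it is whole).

Distances from 5: 1:3, 2:3, 3:5, 4:1, 6:2, 7:3, 8:4, 9:2, 10:1. Sum = 24.
n = 10, so closeness = 9/24 = 3/8.

3/8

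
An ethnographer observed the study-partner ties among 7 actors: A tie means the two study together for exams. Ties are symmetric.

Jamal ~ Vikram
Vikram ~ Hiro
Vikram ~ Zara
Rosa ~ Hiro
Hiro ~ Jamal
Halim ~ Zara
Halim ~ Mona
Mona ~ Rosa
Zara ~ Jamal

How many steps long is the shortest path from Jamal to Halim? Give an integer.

2

One shortest route is Jamal – Zara – Halim, which uses 2 edges, and Jamal and Halim are not directly tied, so nothing shorter exists. So d(Jamal,Halim) = 2.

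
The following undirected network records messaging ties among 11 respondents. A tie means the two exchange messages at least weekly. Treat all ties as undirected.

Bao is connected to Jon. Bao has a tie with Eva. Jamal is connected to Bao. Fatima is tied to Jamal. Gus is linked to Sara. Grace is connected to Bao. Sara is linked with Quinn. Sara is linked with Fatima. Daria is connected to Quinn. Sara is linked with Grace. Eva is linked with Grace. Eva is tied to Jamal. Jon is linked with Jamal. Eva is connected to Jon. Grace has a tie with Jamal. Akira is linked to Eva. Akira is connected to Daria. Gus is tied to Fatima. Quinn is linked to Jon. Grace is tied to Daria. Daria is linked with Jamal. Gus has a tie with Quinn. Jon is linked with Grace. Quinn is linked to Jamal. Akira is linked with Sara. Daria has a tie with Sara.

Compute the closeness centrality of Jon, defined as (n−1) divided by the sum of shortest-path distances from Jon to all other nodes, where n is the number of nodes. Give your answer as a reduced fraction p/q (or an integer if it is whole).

Distances from Jon: Akira:2, Bao:1, Daria:2, Eva:1, Fatima:2, Grace:1, Gus:2, Jamal:1, Quinn:1, Sara:2. Sum = 15.
n = 11, so closeness = 10/15 = 2/3.

2/3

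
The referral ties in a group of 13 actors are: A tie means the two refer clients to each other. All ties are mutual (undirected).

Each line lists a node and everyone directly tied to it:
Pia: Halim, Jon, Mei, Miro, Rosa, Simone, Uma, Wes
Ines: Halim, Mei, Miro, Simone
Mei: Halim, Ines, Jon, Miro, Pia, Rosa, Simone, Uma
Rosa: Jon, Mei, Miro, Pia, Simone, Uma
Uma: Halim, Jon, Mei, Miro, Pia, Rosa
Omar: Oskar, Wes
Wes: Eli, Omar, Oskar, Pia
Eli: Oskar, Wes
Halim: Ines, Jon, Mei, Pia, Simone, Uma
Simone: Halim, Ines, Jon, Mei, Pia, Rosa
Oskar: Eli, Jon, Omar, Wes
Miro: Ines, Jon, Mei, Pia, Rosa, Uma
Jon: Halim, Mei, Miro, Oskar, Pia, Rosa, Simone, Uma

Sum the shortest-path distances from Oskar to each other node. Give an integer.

21

Distances from Oskar: Eli:1, Halim:2, Ines:3, Jon:1, Mei:2, Miro:2, Omar:1, Pia:2, Rosa:2, Simone:2, Uma:2, Wes:1.
Sum = 1 + 2 + 3 + 1 + 2 + 2 + 1 + 2 + 2 + 2 + 2 + 1 = 21.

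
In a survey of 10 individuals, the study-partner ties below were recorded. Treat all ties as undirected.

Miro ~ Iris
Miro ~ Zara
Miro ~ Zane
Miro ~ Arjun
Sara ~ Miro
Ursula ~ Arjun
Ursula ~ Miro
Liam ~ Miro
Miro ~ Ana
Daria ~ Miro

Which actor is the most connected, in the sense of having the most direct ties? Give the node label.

Miro

Degrees — Ana:1, Arjun:2, Daria:1, Iris:1, Liam:1, Miro:9, Sara:1, Ursula:2, Zane:1, Zara:1.
The maximum is 9, attained only by Miro.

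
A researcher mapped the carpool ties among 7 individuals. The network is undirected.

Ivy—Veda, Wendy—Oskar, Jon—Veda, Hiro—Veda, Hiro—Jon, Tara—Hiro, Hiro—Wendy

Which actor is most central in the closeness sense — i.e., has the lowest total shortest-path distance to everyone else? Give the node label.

Hiro

Farness (sum of distances to all others) for each node — Hiro:8, Ivy:15, Jon:11, Oskar:16, Tara:13, Veda:10, Wendy:11.
The smallest farness is 8, for Hiro, so Hiro has the highest closeness.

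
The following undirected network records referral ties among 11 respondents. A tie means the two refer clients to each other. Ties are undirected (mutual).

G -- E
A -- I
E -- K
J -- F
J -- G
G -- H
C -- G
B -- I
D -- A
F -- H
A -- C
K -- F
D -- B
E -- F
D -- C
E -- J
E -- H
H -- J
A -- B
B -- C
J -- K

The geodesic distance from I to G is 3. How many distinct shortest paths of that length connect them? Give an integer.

The shortest distance is 3. The length-3 paths are: I–B–C–G; I–A–C–G.
That gives 2 distinct shortest paths.

2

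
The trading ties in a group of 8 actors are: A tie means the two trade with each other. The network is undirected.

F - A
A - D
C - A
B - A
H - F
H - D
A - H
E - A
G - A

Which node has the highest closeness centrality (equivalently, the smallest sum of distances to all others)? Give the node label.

Farness (sum of distances to all others) for each node — A:7, B:13, C:13, D:12, E:13, F:12, G:13, H:11.
The smallest farness is 7, for A, so A has the highest closeness.

A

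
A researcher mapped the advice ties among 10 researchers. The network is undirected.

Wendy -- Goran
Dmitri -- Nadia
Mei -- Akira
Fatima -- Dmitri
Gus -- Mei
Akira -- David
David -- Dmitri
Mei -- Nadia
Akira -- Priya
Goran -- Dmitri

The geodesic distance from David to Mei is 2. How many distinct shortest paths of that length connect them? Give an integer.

1

The shortest distance is 2, and the only length-2 path is David–Akira–Mei. So there is exactly 1 shortest path.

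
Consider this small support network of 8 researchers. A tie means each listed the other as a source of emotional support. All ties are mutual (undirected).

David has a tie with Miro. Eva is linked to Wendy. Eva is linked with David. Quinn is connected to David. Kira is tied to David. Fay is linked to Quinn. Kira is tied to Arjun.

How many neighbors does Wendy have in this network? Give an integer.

Wendy is directly tied to Eva. That is 1 neighbor, so the degree of Wendy is 1.

1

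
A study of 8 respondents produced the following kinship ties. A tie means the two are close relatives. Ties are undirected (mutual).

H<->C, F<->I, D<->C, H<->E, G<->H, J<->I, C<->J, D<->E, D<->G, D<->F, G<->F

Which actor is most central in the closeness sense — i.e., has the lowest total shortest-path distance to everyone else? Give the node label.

Farness (sum of distances to all others) for each node — C:11, D:10, E:14, F:11, G:12, H:12, I:14, J:14.
The smallest farness is 10, for D, so D has the highest closeness.

D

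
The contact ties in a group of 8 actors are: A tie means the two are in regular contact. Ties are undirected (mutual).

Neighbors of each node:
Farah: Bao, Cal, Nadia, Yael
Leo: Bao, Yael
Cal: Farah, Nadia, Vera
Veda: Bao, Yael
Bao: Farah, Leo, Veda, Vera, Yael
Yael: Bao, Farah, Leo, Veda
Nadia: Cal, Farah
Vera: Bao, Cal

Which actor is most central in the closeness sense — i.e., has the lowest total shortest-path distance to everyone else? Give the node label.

Bao

Farness (sum of distances to all others) for each node — Bao:9, Cal:13, Farah:10, Leo:14, Nadia:14, Veda:14, Vera:12, Yael:10.
The smallest farness is 9, for Bao, so Bao has the highest closeness.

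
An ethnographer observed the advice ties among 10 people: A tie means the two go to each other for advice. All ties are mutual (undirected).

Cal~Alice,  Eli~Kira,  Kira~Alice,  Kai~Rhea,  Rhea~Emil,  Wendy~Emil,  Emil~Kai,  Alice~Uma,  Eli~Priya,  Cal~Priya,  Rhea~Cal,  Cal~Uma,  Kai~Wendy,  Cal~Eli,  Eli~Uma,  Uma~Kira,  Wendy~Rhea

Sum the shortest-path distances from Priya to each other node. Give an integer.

19

Distances from Priya: Alice:2, Cal:1, Eli:1, Emil:3, Kai:3, Kira:2, Rhea:2, Uma:2, Wendy:3.
Sum = 2 + 1 + 1 + 3 + 3 + 2 + 2 + 2 + 3 = 19.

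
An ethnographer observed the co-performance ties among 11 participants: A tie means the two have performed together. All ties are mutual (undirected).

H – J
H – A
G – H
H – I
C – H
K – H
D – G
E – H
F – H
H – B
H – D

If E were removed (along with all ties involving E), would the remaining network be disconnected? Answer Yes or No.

No

Even without E, every remaining node can still reach every other (the residual graph is connected), so E is not a cut vertex.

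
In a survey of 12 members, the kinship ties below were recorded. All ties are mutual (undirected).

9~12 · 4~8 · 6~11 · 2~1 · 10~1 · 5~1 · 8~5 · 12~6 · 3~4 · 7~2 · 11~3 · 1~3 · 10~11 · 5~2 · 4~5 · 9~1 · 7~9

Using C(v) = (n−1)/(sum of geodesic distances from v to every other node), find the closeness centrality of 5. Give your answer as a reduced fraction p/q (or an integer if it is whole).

1/2

Distances from 5: 1:1, 2:1, 3:2, 4:1, 6:4, 7:2, 8:1, 9:2, 10:2, 11:3, 12:3. Sum = 22.
n = 12, so closeness = 11/22 = 1/2.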